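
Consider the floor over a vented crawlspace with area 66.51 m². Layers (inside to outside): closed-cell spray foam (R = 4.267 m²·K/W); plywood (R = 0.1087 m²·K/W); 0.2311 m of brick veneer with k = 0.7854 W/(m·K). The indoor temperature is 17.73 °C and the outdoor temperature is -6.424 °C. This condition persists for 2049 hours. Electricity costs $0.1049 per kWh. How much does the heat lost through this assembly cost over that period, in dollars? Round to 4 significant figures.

0.2311/0.7854 = 0.29424
R_total = 4.267 + 0.1087 + 0.29424 = 4.6699 m²·K/W
Q = 66.51 × (17.73 − (-6.424)) / 4.6699 = 344 W
E = 344 W × 2049 h / 1000 = 704.87 kWh
Cost = 704.87 × 0.1049 = $73.94

73.94 dollars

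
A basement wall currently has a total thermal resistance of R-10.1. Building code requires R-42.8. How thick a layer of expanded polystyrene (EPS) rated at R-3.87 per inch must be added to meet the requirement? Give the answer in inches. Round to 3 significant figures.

ΔR = 42.8 − 10.1 = 32.7 ft²·°F·h/BTU
L = ΔR / (R/in) = 32.7/3.87 = 8.45 in

8.45 in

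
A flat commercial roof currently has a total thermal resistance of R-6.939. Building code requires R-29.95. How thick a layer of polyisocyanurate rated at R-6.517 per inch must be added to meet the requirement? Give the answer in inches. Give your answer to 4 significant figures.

ΔR = 29.95 − 6.939 = 23.011 ft²·°F·h/BTU
L = ΔR / (R/in) = 23.011/6.517 = 3.5309 in

3.531 in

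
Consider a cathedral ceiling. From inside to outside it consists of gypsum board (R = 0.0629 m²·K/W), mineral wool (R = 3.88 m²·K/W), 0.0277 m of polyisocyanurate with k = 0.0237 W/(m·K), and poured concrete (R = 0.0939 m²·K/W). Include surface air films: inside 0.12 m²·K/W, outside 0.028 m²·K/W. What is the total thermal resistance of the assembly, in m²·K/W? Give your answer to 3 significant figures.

5.35 m²·K/W

0.0277/0.0237 = 1.169
R_total = 0.12 + 0.0629 + 3.88 + 1.169 + 0.0939 + 0.028 = 5.354 m²·K/W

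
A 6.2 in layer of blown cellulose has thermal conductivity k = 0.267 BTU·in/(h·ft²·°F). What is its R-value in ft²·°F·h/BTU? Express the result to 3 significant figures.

R = L/k = 6.2/0.267 = 23.22 ft²·°F·h/BTU

23.2 ft²·°F·h/BTU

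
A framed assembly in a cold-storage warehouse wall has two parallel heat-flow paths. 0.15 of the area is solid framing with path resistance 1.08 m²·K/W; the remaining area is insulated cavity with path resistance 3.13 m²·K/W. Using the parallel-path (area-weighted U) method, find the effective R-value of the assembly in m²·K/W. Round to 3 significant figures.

2.44 m²·K/W

U_eff = 0.85/3.13 + 0.15/1.08 = 0.2716 + 0.1389 = 0.4105
R_eff = 1/U_eff = 2.436 m²·K/W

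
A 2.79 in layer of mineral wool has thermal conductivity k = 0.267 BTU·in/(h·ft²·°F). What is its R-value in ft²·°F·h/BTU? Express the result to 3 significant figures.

R = L/k = 2.79/0.267 = 10.45 ft²·°F·h/BTU

10.4 ft²·°F·h/BTU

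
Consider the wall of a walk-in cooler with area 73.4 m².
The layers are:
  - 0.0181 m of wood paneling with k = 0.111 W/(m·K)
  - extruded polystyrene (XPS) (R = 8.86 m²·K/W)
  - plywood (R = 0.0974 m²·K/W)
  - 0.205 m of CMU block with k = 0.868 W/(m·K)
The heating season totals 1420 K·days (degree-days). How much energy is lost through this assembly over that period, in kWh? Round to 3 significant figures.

267 kWh

0.0181/0.111 = 0.1631
0.205/0.868 = 0.2362
R_total = 0.1631 + 8.86 + 0.0974 + 0.2362 = 9.357 m²·K/W
E = A × HDD × 24 / R / 1000 = 73.4 × 1420 × 24 / 9.357 / 1000 = 267.3 kWh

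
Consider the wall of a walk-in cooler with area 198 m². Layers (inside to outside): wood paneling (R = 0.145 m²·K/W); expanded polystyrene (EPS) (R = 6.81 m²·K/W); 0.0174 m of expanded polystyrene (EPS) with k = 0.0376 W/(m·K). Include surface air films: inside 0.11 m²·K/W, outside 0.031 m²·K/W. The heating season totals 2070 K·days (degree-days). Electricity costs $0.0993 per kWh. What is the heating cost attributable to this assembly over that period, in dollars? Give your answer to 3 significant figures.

129 dollars

0.0174/0.0376 = 0.4628
R_total = 0.11 + 0.145 + 6.81 + 0.4628 + 0.031 = 7.559 m²·K/W
E = A × HDD × 24 / R / 1000 = 198 × 2070 × 24 / 7.559 / 1000 = 1301 kWh
Cost = 1301 × 0.0993 = $129.2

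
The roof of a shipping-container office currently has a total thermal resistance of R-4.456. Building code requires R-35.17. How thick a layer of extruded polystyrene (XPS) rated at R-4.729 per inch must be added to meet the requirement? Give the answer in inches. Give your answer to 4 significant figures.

ΔR = 35.17 − 4.456 = 30.714 ft²·°F·h/BTU
L = ΔR / (R/in) = 30.714/4.729 = 6.4948 in

6.495 in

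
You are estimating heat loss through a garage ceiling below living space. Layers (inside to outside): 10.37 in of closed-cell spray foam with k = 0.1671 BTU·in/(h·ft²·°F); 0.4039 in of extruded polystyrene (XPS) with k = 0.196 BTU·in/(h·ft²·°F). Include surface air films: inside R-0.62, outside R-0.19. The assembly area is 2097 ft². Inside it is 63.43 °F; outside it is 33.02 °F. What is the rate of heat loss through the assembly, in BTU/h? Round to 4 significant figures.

982.1 BTU/h

10.37/0.1671 = 62.059
0.4039/0.196 = 2.0607
R_total = 0.62 + 62.059 + 2.0607 + 0.19 = 64.929 ft²·°F·h/BTU
Q = A·ΔT/R = 2097 × (63.43 − 33.02) / 64.929 = 982.14 BTU/h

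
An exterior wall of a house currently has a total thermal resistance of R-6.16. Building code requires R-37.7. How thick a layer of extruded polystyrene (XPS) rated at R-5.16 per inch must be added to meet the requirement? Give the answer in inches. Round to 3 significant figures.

ΔR = 37.7 − 6.16 = 31.54 ft²·°F·h/BTU
L = ΔR / (R/in) = 31.54/5.16 = 6.112 in

6.11 in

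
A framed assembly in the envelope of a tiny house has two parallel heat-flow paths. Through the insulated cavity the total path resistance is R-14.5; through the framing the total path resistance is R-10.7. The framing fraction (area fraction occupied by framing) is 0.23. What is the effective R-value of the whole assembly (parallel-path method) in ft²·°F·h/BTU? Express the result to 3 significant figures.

U_eff = 0.77/14.5 + 0.23/10.7 = 0.0531 + 0.0215 = 0.0746
R_eff = 1/U_eff = 13.41 ft²·°F·h/BTU

13.4 ft²·°F·h/BTU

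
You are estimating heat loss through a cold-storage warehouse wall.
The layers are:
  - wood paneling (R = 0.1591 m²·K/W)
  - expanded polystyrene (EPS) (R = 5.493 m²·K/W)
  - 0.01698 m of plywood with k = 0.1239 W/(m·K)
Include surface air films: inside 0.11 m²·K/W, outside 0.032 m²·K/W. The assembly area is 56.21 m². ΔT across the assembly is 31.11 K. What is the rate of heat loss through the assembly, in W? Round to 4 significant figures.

294.8 W

0.01698/0.1239 = 0.13705
R_total = 0.11 + 0.1591 + 5.493 + 0.13705 + 0.032 = 5.9311 m²·K/W
Q = A·ΔT/R = 56.21 × 31.11 / 5.9311 = 294.83 W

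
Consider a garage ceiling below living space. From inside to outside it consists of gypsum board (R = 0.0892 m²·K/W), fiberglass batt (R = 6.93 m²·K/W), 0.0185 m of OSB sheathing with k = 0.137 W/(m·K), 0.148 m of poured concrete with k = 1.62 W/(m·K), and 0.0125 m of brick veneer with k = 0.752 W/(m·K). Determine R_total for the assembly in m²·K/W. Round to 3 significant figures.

7.26 m²·K/W

0.0185/0.137 = 0.135
0.148/1.62 = 0.09136
0.0125/0.752 = 0.01662
R_total = 0.0892 + 6.93 + 0.135 + 0.09136 + 0.01662 = 7.262 m²·K/W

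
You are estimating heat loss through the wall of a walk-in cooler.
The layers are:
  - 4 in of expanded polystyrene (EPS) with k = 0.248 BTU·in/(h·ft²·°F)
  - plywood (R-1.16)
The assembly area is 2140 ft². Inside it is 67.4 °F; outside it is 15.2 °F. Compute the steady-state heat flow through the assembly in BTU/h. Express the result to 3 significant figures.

6460 BTU/h

4/0.248 = 16.13
R_total = 16.13 + 1.16 = 17.29 ft²·°F·h/BTU
Q = A·ΔT/R = 2140 × (67.4 − 15.2) / 17.29 = 6461 BTU/h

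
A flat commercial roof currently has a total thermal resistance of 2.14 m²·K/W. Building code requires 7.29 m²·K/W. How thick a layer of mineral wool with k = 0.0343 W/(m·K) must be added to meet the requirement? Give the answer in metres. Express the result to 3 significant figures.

0.177 m

ΔR = 7.29 − 2.14 = 5.15 m²·K/W
L = ΔR × k = 5.15 × 0.0343 = 0.1766 m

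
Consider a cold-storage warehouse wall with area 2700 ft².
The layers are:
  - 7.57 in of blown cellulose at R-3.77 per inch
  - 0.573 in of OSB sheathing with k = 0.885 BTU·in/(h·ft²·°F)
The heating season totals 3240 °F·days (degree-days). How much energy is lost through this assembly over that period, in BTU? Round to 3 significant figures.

7.57 × 3.77 = 28.54
0.573/0.885 = 0.6475
R_total = 28.54 + 0.6475 = 29.19 ft²·°F·h/BTU
E = A × HDD × 24 / R = 2700 × 3240 × 24 / 29.19 = 7193000 BTU

7190000 BTU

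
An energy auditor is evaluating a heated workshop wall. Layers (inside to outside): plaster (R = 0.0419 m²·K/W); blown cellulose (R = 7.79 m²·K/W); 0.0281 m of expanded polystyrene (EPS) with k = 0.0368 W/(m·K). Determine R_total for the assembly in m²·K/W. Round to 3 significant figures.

8.60 m²·K/W

0.0281/0.0368 = 0.7636
R_total = 0.0419 + 7.79 + 0.7636 = 8.595 m²·K/W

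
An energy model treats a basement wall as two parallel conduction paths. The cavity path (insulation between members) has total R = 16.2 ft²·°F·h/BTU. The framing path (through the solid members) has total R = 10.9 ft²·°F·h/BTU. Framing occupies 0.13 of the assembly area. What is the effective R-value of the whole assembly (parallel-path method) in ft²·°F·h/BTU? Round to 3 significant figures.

15.2 ft²·°F·h/BTU

U_eff = 0.87/16.2 + 0.13/10.9 = 0.0537 + 0.01193 = 0.06563
R_eff = 1/U_eff = 15.24 ft²·°F·h/BTU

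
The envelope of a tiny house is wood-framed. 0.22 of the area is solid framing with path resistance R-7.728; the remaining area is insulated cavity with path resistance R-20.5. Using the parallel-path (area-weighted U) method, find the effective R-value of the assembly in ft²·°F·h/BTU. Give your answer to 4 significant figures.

U_eff = 0.78/20.5 + 0.22/7.728 = 0.038049 + 0.028468 = 0.066517
R_eff = 1/U_eff = 15.034 ft²·°F·h/BTU

15.03 ft²·°F·h/BTU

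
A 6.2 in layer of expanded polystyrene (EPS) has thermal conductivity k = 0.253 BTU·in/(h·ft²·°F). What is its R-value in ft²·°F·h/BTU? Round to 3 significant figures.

24.5 ft²·°F·h/BTU

R = L/k = 6.2/0.253 = 24.51 ft²·°F·h/BTU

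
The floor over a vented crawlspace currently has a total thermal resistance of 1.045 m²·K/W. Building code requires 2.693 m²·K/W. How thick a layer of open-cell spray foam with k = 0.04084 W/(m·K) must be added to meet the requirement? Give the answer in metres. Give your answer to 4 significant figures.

0.06730 m

ΔR = 2.693 − 1.045 = 1.648 m²·K/W
L = ΔR × k = 1.648 × 0.04084 = 0.067304 m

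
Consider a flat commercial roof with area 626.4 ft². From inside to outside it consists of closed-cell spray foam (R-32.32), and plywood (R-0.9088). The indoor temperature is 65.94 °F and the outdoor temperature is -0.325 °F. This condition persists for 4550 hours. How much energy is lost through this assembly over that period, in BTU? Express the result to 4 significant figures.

5684000 BTU

R_total = 32.32 + 0.9088 = 33.229 ft²·°F·h/BTU
Q = 626.4 × (65.94 − (-0.325)) / 33.229 = 1249.2 BTU/h
E = 1249.2 × 4550 = 5683700 BTU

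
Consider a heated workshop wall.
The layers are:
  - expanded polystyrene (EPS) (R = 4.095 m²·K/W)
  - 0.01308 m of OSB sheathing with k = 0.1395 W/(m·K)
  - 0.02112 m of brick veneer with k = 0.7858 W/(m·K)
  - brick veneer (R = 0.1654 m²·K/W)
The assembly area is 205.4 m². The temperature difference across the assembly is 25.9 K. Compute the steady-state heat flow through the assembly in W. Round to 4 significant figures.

0.01308/0.1395 = 0.093763
0.02112/0.7858 = 0.026877
R_total = 4.095 + 0.093763 + 0.026877 + 0.1654 = 4.381 m²·K/W
Q = A·ΔT/R = 205.4 × 25.9 / 4.381 = 1214.3 W

1214 W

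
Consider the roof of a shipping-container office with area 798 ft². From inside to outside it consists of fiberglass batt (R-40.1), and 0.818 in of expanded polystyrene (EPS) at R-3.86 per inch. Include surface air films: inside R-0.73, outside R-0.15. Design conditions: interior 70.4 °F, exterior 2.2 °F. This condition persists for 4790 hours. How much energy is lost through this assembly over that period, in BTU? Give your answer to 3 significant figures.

0.818 × 3.86 = 3.157
R_total = 0.73 + 40.1 + 3.157 + 0.15 = 44.14 ft²·°F·h/BTU
Q = 798 × (70.4 − 2.2) / 44.14 = 1233 BTU/h
E = 1233 × 4790 = 5906000 BTU

5910000 BTU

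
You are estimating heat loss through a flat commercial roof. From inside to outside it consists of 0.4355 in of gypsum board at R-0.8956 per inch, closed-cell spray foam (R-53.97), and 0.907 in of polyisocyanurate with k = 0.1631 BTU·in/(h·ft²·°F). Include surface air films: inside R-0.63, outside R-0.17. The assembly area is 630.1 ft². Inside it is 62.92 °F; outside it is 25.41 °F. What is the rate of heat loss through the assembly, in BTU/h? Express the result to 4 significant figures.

0.4355 × 0.8956 = 0.39003
0.907/0.1631 = 5.561
R_total = 0.63 + 0.39003 + 53.97 + 5.561 + 0.17 = 60.721 ft²·°F·h/BTU
Q = A·ΔT/R = 630.1 × (62.92 − 25.41) / 60.721 = 389.24 BTU/h

389.2 BTU/h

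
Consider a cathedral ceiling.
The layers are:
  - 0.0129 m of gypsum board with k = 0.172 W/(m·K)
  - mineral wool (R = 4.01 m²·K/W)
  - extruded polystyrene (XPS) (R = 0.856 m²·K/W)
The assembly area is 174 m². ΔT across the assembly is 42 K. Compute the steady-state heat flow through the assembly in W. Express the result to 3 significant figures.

1480 W

0.0129/0.172 = 0.075
R_total = 0.075 + 4.01 + 0.856 = 4.941 m²·K/W
Q = A·ΔT/R = 174 × 42 / 4.941 = 1479 W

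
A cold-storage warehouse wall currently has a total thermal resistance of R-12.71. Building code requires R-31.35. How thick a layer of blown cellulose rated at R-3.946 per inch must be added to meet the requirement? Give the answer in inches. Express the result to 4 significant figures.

4.724 in

ΔR = 31.35 − 12.71 = 18.64 ft²·°F·h/BTU
L = ΔR / (R/in) = 18.64/3.946 = 4.7238 in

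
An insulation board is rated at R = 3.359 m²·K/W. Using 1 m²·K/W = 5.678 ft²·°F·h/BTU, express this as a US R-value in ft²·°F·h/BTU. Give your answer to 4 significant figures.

19.07 ft²·°F·h/BTU

R_US = 3.359 × 5.678 = 19.072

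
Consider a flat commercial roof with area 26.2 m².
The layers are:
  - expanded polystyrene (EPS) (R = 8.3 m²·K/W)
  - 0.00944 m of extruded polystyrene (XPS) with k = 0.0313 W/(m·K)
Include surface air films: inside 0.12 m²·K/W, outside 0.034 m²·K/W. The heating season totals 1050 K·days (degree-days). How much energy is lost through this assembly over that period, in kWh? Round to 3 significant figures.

0.00944/0.0313 = 0.3016
R_total = 0.12 + 8.3 + 0.3016 + 0.034 = 8.756 m²·K/W
E = A × HDD × 24 / R / 1000 = 26.2 × 1050 × 24 / 8.756 / 1000 = 75.41 kWh

75.4 kWh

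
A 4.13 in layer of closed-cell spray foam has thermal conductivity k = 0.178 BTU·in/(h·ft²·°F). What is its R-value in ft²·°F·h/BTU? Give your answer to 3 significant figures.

23.2 ft²·°F·h/BTU

R = L/k = 4.13/0.178 = 23.2 ft²·°F·h/BTU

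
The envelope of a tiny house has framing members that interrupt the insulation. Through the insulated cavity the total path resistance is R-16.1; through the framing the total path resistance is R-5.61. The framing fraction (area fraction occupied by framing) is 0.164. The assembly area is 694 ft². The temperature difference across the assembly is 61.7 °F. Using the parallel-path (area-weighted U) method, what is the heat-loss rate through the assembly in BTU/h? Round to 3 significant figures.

3480 BTU/h

U_eff = 0.836/16.1 + 0.164/5.61 = 0.05193 + 0.02923 = 0.08116
R_eff = 1/U_eff = 12.32 ft²·°F·h/BTU
Q = 694 × 61.7 / 12.32 = 3475 BTU/h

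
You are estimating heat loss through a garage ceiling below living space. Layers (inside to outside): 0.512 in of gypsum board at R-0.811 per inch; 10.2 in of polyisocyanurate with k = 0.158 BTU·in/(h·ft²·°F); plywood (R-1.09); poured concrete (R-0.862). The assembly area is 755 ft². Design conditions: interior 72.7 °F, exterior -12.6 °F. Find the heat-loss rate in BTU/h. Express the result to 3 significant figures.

0.512 × 0.811 = 0.4152
10.2/0.158 = 64.56
R_total = 0.4152 + 64.56 + 1.09 + 0.862 = 66.92 ft²·°F·h/BTU
Q = A·ΔT/R = 755 × (72.7 − (-12.6)) / 66.92 = 962.3 BTU/h

962 BTU/h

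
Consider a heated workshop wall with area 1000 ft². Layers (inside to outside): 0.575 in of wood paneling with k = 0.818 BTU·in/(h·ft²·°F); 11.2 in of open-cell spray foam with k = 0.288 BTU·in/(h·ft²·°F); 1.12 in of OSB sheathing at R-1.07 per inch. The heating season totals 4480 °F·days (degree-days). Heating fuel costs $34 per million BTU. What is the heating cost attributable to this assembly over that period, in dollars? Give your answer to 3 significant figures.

0.575/0.818 = 0.7029
11.2/0.288 = 38.89
1.12 × 1.07 = 1.198
R_total = 0.7029 + 38.89 + 1.198 = 40.79 ft²·°F·h/BTU
E = A × HDD × 24 / R = 1000 × 4480 × 24 / 40.79 = 2636000 BTU
Cost = 2636000/10⁶ × 34 = $89.62

89.6 dollars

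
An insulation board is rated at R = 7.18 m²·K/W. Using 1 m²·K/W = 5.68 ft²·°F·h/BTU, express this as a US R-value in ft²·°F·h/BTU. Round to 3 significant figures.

R_US = 7.18 × 5.68 = 40.78

40.8 ft²·°F·h/BTU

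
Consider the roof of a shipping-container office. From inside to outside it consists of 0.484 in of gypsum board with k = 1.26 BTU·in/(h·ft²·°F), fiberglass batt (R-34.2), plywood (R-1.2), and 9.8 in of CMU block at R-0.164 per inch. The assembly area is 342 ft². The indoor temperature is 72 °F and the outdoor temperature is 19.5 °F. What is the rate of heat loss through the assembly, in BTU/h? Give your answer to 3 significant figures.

480 BTU/h

0.484/1.26 = 0.3841
9.8 × 0.164 = 1.607
R_total = 0.3841 + 34.2 + 1.2 + 1.607 = 37.39 ft²·°F·h/BTU
Q = A·ΔT/R = 342 × (72 − 19.5) / 37.39 = 480.2 BTU/h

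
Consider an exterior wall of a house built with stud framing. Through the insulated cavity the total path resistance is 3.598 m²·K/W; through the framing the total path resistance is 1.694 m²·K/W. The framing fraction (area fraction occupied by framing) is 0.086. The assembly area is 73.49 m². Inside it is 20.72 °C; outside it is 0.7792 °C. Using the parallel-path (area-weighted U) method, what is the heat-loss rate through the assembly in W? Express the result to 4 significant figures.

446.7 W

U_eff = 0.914/3.598 + 0.086/1.694 = 0.25403 + 0.050767 = 0.3048
R_eff = 1/U_eff = 3.2809 m²·K/W
Q = 73.49 × (20.72 − 0.7792) / 3.2809 = 446.67 W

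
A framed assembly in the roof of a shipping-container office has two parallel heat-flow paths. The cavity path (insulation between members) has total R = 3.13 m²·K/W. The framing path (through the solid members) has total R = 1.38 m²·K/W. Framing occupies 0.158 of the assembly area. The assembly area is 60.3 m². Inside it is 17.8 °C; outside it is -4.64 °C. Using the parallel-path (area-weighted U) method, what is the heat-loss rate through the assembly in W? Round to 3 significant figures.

519 W

U_eff = 0.842/3.13 + 0.158/1.38 = 0.269 + 0.1145 = 0.3835
R_eff = 1/U_eff = 2.608 m²·K/W
Q = 60.3 × (17.8 − (-4.64)) / 2.608 = 518.9 W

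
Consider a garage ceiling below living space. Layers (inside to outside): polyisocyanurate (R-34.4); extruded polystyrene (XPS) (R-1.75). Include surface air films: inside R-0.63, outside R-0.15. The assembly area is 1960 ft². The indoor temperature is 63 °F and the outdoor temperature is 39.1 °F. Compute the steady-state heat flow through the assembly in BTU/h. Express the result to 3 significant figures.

R_total = 0.63 + 34.4 + 1.75 + 0.15 = 36.93 ft²·°F·h/BTU
Q = A·ΔT/R = 1960 × (63 − 39.1) / 36.93 = 1268 BTU/h

1270 BTU/h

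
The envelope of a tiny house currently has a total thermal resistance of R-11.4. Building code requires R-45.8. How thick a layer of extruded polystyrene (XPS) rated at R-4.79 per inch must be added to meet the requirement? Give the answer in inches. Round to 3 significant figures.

7.18 in

ΔR = 45.8 − 11.4 = 34.4 ft²·°F·h/BTU
L = ΔR / (R/in) = 34.4/4.79 = 7.182 in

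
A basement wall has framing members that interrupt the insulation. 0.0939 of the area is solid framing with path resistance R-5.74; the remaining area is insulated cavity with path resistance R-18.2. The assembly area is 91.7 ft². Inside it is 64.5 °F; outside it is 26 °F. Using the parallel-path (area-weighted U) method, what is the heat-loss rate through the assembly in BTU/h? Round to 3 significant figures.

U_eff = 0.9061/18.2 + 0.0939/5.74 = 0.04979 + 0.01636 = 0.06614
R_eff = 1/U_eff = 15.12 ft²·°F·h/BTU
Q = 91.7 × (64.5 − 26) / 15.12 = 233.5 BTU/h

234 BTU/h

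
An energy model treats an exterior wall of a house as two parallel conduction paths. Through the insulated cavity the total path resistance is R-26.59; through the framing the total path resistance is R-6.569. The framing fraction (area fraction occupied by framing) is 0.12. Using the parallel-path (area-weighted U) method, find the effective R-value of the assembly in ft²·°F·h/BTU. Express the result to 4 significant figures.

U_eff = 0.88/26.59 + 0.12/6.569 = 0.033095 + 0.018268 = 0.051363
R_eff = 1/U_eff = 19.469 ft²·°F·h/BTU

19.47 ft²·°F·h/BTU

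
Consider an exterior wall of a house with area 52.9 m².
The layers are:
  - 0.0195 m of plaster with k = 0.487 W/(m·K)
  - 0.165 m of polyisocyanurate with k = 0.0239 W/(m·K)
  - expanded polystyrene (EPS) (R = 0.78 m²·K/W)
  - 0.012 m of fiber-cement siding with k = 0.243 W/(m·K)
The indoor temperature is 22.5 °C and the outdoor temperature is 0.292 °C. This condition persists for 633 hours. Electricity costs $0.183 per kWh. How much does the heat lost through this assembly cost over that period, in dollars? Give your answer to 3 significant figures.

0.0195/0.487 = 0.04004
0.165/0.0239 = 6.904
0.012/0.243 = 0.04938
R_total = 0.04004 + 6.904 + 0.78 + 0.04938 = 7.773 m²·K/W
Q = 52.9 × (22.5 − 0.292) / 7.773 = 151.1 W
E = 151.1 W × 633 h / 1000 = 95.67 kWh
Cost = 95.67 × 0.183 = $17.51

17.5 dollars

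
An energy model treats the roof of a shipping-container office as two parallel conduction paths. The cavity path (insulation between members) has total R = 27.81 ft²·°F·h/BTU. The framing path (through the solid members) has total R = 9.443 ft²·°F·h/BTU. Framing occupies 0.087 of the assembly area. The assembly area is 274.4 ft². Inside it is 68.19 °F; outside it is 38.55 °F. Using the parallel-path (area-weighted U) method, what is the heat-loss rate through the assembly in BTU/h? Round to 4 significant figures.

U_eff = 0.913/27.81 + 0.087/9.443 = 0.03283 + 0.0092132 = 0.042043
R_eff = 1/U_eff = 23.785 ft²·°F·h/BTU
Q = 274.4 × (68.19 − 38.55) / 23.785 = 341.95 BTU/h

341.9 BTU/h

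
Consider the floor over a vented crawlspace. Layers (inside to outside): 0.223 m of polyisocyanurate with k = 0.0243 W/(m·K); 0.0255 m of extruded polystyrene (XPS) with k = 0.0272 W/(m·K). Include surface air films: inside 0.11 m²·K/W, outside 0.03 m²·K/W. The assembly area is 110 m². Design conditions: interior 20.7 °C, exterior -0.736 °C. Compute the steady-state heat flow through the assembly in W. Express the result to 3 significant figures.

230 W

0.223/0.0243 = 9.177
0.0255/0.0272 = 0.9375
R_total = 0.11 + 9.177 + 0.9375 + 0.03 = 10.25 m²·K/W
Q = A·ΔT/R = 110 × (20.7 − (-0.736)) / 10.25 = 229.9 W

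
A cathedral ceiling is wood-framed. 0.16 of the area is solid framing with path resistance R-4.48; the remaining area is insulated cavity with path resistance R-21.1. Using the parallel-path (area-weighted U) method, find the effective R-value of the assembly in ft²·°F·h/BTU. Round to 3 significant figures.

U_eff = 0.84/21.1 + 0.16/4.48 = 0.03981 + 0.03571 = 0.07552
R_eff = 1/U_eff = 13.24 ft²·°F·h/BTU

13.2 ft²·°F·h/BTU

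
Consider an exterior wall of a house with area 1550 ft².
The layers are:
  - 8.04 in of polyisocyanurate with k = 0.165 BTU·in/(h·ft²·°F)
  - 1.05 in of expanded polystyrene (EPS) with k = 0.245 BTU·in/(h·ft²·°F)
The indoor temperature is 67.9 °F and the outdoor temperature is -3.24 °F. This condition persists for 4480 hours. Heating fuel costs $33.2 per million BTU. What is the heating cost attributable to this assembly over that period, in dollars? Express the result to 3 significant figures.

309 dollars

8.04/0.165 = 48.73
1.05/0.245 = 4.286
R_total = 48.73 + 4.286 = 53.01 ft²·°F·h/BTU
Q = 1550 × (67.9 − (-3.24)) / 53.01 = 2080 BTU/h
E = 2080 × 4480 = 9318000 BTU
Cost = 9318000/10⁶ × 33.2 = $309.4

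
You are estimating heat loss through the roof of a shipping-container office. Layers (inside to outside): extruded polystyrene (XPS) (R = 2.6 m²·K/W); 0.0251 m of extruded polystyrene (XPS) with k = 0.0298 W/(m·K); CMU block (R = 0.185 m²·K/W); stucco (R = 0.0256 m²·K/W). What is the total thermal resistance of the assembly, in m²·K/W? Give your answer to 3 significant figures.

0.0251/0.0298 = 0.8423
R_total = 2.6 + 0.8423 + 0.185 + 0.0256 = 3.653 m²·K/W

3.65 m²·K/W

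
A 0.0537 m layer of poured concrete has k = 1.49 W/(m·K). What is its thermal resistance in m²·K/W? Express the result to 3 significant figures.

R = L/k = 0.0537/1.49 = 0.03604 m²·K/W

0.0360 m²·K/W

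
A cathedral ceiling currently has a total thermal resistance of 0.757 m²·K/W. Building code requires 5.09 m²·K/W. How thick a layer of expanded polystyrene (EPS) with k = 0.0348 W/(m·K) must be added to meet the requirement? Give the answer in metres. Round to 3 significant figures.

ΔR = 5.09 − 0.757 = 4.333 m²·K/W
L = ΔR × k = 4.333 × 0.0348 = 0.1508 m

0.151 m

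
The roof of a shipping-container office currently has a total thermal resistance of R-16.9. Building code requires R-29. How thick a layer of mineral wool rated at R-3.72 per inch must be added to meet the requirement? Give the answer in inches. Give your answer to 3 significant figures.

3.25 in

ΔR = 29 − 16.9 = 12.1 ft²·°F·h/BTU
L = ΔR / (R/in) = 12.1/3.72 = 3.253 in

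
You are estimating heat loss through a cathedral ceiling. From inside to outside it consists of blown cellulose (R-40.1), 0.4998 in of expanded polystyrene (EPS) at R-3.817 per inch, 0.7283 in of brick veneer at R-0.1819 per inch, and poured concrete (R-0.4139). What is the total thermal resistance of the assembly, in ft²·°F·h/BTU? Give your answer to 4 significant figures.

42.55 ft²·°F·h/BTU

0.4998 × 3.817 = 1.9077
0.7283 × 0.1819 = 0.13248
R_total = 40.1 + 1.9077 + 0.13248 + 0.4139 = 42.554 ft²·°F·h/BTU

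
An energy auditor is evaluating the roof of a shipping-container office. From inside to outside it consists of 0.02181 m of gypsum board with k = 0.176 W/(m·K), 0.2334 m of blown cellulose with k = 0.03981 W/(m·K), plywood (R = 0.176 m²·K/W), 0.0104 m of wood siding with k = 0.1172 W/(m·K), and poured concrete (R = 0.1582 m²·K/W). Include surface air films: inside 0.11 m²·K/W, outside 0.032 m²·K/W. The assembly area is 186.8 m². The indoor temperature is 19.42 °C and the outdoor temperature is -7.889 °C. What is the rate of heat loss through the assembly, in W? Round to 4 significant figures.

778.6 W

0.02181/0.176 = 0.12392
0.2334/0.03981 = 5.8628
0.0104/0.1172 = 0.088737
R_total = 0.11 + 0.12392 + 5.8628 + 0.176 + 0.088737 + 0.1582 + 0.032 = 6.5517 m²·K/W
Q = A·ΔT/R = 186.8 × (19.42 − (-7.889)) / 6.5517 = 778.62 W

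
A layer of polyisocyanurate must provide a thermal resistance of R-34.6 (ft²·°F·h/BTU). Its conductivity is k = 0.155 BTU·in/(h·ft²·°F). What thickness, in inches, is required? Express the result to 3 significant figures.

5.36 in

L = R × k = 34.6 × 0.155 = 5.363 in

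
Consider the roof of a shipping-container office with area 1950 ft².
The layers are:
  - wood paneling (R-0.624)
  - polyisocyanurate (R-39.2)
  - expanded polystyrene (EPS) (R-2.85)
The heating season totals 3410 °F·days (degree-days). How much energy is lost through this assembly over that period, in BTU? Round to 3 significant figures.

R_total = 0.624 + 39.2 + 2.85 = 42.67 ft²·°F·h/BTU
E = A × HDD × 24 / R = 1950 × 3410 × 24 / 42.67 = 3740000 BTU

3740000 BTU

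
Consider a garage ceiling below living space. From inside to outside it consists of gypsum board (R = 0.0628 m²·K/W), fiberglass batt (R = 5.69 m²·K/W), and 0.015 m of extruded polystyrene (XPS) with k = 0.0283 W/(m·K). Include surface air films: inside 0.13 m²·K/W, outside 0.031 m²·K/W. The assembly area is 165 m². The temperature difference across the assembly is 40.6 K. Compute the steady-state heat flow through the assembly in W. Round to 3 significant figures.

1040 W

0.015/0.0283 = 0.53
R_total = 0.13 + 0.0628 + 5.69 + 0.53 + 0.031 = 6.444 m²·K/W
Q = A·ΔT/R = 165 × 40.6 / 6.444 = 1040 W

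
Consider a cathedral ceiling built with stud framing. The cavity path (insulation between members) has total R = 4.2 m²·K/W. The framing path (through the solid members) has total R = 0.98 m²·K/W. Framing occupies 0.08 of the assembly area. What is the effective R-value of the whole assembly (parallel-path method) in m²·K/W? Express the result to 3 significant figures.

U_eff = 0.92/4.2 + 0.08/0.98 = 0.219 + 0.08163 = 0.3007
R_eff = 1/U_eff = 3.326 m²·K/W

3.33 m²·K/W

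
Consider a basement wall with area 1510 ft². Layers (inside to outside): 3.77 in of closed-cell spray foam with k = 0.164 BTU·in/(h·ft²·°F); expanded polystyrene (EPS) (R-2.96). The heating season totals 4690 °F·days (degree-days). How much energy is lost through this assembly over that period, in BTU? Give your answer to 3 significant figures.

3.77/0.164 = 22.99
R_total = 22.99 + 2.96 = 25.95 ft²·°F·h/BTU
E = A × HDD × 24 / R = 1510 × 4690 × 24 / 25.95 = 6550000 BTU

6550000 BTU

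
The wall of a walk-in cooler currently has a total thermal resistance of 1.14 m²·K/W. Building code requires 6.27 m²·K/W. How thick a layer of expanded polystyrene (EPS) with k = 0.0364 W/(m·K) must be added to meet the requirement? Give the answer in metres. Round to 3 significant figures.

ΔR = 6.27 − 1.14 = 5.13 m²·K/W
L = ΔR × k = 5.13 × 0.0364 = 0.1867 m

0.187 m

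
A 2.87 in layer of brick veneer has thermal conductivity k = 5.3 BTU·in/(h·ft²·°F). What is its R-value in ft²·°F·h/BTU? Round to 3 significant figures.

0.542 ft²·°F·h/BTU

R = L/k = 2.87/5.3 = 0.5415 ft²·°F·h/BTU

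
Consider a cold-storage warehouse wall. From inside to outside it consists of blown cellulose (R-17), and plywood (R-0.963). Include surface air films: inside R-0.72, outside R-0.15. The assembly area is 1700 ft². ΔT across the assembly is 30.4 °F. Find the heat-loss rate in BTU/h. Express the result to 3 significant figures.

R_total = 0.72 + 17 + 0.963 + 0.15 = 18.83 ft²·°F·h/BTU
Q = A·ΔT/R = 1700 × 30.4 / 18.83 = 2744 BTU/h

2740 BTU/h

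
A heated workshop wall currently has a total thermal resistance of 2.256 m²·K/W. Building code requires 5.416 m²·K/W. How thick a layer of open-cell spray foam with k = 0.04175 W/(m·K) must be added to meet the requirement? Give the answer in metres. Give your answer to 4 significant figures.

0.1319 m

ΔR = 5.416 − 2.256 = 3.16 m²·K/W
L = ΔR × k = 3.16 × 0.04175 = 0.13193 m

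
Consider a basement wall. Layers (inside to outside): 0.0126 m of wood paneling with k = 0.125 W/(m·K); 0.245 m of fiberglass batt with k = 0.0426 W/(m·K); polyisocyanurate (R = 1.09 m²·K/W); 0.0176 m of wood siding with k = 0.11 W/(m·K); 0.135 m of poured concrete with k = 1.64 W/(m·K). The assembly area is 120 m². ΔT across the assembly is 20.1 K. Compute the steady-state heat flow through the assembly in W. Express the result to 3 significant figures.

336 W

0.0126/0.125 = 0.1008
0.245/0.0426 = 5.751
0.0176/0.11 = 0.16
0.135/1.64 = 0.08232
R_total = 0.1008 + 5.751 + 1.09 + 0.16 + 0.08232 = 7.184 m²·K/W
Q = A·ΔT/R = 120 × 20.1 / 7.184 = 335.7 W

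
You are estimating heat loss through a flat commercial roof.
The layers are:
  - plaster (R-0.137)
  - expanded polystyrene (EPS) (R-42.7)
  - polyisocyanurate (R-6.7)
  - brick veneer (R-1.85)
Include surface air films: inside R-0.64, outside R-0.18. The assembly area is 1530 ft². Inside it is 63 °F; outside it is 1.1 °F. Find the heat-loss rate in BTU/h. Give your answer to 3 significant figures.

R_total = 0.64 + 0.137 + 42.7 + 6.7 + 1.85 + 0.18 = 52.21 ft²·°F·h/BTU
Q = A·ΔT/R = 1530 × (63 − 1.1) / 52.21 = 1814 BTU/h

1810 BTU/h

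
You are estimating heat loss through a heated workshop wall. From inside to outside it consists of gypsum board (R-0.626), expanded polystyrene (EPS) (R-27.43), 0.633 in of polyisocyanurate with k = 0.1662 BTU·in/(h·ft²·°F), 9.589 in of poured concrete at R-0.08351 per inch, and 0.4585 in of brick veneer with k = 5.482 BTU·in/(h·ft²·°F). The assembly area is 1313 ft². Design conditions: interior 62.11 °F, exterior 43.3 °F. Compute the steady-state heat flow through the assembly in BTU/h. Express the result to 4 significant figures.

0.633/0.1662 = 3.8087
9.589 × 0.08351 = 0.80078
0.4585/5.482 = 0.083637
R_total = 0.626 + 27.43 + 3.8087 + 0.80078 + 0.083637 = 32.749 ft²·°F·h/BTU
Q = A·ΔT/R = 1313 × (62.11 − 43.3) / 32.749 = 754.14 BTU/h

754.1 BTU/h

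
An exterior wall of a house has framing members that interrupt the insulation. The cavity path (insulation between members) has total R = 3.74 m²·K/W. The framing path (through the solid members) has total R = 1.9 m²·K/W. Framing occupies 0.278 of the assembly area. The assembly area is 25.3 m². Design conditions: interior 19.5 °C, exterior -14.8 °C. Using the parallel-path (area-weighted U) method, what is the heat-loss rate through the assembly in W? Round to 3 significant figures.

U_eff = 0.722/3.74 + 0.278/1.9 = 0.193 + 0.1463 = 0.3394
R_eff = 1/U_eff = 2.947 m²·K/W
Q = 25.3 × (19.5 − (-14.8)) / 2.947 = 294.5 W

294 W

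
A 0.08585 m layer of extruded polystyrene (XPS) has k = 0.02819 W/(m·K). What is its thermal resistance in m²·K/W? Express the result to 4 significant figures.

R = L/k = 0.08585/0.02819 = 3.0454 m²·K/W

3.045 m²·K/W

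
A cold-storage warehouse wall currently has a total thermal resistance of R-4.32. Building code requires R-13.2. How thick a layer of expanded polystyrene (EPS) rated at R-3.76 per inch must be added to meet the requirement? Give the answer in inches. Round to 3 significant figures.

2.36 in

ΔR = 13.2 − 4.32 = 8.88 ft²·°F·h/BTU
L = ΔR / (R/in) = 8.88/3.76 = 2.362 in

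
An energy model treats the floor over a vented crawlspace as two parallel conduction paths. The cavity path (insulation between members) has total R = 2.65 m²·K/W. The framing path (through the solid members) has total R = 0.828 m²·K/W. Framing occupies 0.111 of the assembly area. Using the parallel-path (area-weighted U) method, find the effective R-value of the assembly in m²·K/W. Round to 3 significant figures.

U_eff = 0.889/2.65 + 0.111/0.828 = 0.3355 + 0.1341 = 0.4695
R_eff = 1/U_eff = 2.13 m²·K/W

2.13 m²·K/W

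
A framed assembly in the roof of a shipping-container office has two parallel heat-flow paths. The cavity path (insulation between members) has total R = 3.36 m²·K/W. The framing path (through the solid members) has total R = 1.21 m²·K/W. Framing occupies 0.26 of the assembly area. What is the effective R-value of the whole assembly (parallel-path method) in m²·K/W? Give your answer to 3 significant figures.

2.30 m²·K/W

U_eff = 0.74/3.36 + 0.26/1.21 = 0.2202 + 0.2149 = 0.4351
R_eff = 1/U_eff = 2.298 m²·K/W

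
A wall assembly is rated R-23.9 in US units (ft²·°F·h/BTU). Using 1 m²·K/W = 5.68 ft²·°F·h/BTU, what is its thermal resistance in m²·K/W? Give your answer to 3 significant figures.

R_SI = 23.9/5.68 = 4.208

4.21 m²·K/W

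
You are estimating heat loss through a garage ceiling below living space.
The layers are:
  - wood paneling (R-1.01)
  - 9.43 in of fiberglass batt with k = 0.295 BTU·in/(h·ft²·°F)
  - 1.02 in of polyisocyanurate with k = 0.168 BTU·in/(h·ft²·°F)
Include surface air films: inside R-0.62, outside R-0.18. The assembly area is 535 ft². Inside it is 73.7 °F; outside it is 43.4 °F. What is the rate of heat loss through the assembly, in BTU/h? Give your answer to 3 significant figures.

407 BTU/h

9.43/0.295 = 31.97
1.02/0.168 = 6.071
R_total = 0.62 + 1.01 + 31.97 + 6.071 + 0.18 = 39.85 ft²·°F·h/BTU
Q = A·ΔT/R = 535 × (73.7 − 43.4) / 39.85 = 406.8 BTU/h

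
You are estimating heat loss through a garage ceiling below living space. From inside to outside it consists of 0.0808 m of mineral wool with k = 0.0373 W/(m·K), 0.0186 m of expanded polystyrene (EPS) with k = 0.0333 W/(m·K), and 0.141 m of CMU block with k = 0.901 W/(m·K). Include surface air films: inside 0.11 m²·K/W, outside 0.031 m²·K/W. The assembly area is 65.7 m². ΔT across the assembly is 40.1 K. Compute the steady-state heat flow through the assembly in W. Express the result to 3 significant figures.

0.0808/0.0373 = 2.166
0.0186/0.0333 = 0.5586
0.141/0.901 = 0.1565
R_total = 0.11 + 2.166 + 0.5586 + 0.1565 + 0.031 = 3.022 m²·K/W
Q = A·ΔT/R = 65.7 × 40.1 / 3.022 = 871.7 W

872 W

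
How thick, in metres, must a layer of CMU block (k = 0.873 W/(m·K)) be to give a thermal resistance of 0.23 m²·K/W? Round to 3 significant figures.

0.201 m

L = R·k = 0.23 × 0.873 = 0.2008 m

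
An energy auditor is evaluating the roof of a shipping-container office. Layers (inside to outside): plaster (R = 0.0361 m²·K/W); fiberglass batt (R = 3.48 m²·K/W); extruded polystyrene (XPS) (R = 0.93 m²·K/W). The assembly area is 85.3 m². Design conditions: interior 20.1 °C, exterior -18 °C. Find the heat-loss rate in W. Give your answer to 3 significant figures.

R_total = 0.0361 + 3.48 + 0.93 = 4.446 m²·K/W
Q = A·ΔT/R = 85.3 × (20.1 − (-18)) / 4.446 = 731 W

731 W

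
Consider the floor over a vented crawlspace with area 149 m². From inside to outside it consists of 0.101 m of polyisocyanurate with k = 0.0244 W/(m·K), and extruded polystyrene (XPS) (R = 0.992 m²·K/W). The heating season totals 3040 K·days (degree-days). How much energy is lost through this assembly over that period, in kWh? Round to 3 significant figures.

0.101/0.0244 = 4.139
R_total = 4.139 + 0.992 = 5.131 m²·K/W
E = A × HDD × 24 / R / 1000 = 149 × 3040 × 24 / 5.131 / 1000 = 2119 kWh

2120 kWh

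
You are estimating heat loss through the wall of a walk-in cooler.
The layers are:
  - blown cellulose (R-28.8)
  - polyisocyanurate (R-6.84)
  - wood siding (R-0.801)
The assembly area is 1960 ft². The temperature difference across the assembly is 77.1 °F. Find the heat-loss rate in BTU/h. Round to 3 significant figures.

R_total = 28.8 + 6.84 + 0.801 = 36.44 ft²·°F·h/BTU
Q = A·ΔT/R = 1960 × 77.1 / 36.44 = 4147 BTU/h

4150 BTU/h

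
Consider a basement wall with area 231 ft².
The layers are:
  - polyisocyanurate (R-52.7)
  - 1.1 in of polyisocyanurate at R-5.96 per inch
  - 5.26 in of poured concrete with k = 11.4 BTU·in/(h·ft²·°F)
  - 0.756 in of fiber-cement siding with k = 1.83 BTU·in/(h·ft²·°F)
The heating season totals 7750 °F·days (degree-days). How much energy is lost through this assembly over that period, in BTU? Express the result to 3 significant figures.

715000 BTU

1.1 × 5.96 = 6.556
5.26/11.4 = 0.4614
0.756/1.83 = 0.4131
R_total = 52.7 + 6.556 + 0.4614 + 0.4131 = 60.13 ft²·°F·h/BTU
E = A × HDD × 24 / R = 231 × 7750 × 24 / 60.13 = 714500 BTU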